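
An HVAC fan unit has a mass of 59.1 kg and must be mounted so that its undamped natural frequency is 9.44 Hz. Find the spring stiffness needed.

208000 N/m

ω_n = 2πf_n = 2π × 9.44 = 59.31 rad/s.
k = m·ω_n² = 59.1 × 59.31² = 59.1 × 3518 = 207900 N/m.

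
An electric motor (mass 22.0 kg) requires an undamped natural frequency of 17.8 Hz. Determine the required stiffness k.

275000 N/m

ω_n = 2πf_n = 2π × 17.8 = 111.8 rad/s.
k = m·ω_n² = 22.0 × 111.8² = 22.0 × 12510 = 275200 N/m.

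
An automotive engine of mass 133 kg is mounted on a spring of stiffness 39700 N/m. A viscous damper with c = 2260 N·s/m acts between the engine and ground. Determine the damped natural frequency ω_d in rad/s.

15.0 rad/s

ω_n = √(k/m) = √(39700/133) = 17.28 rad/s.
Critical damping c_c = 2√(k·m) = 2√(39700 × 133) = 4596 N·s/m, so ζ = c/c_c = 2260/4596 = 0.4918.
ω_d = ω_n√(1 − ζ²) = 17.28 × √(1 − 0.242) = 15.04 rad/s.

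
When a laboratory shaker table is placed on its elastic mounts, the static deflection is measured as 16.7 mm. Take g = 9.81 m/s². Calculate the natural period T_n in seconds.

0.259 s

ω_n = √(g/δ_st) = √(9.81/0.0167) = √587.4 = 24.24 rad/s.
T_n = 2π/ω_n = 6.283/24.24 = 0.2592 s.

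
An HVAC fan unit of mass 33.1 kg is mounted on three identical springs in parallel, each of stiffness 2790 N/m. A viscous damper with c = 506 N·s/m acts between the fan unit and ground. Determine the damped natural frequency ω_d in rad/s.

13.9 rad/s

Parallel springs add: k_eq = 3 × 2790 = 8370 N/m.
ω_n = √(k_eq/m) = √(8370/33.1) = 15.90 rad/s.
Critical damping c_c = 2√(k_eq·m) = 2√(8370 × 33.1) = 1053 N·s/m, so ζ = c/c_c = 506/1053 = 0.4807.
ω_d = ω_n√(1 − ζ²) = 15.90 × √(1 − 0.231) = 13.94 rad/s.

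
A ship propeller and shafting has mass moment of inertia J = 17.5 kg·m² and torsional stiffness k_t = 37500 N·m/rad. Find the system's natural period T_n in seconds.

ω_n = √(k_t/J) = √(37500/17.5) = √2143 = 46.29 rad/s.
T_n = 2π/ω_n = 6.283/46.29 = 0.1357 s.

0.136 s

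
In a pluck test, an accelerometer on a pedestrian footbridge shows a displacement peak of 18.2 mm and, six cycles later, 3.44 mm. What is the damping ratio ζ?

0.0441

Logarithmic decrement δ = (1/n)·ln(x₀/x_n) = (1/6)·ln(18.2/3.44) = (1/6)·ln(5.291) = 0.2777.
ζ = δ/√(4π² + δ²) = 0.2777/√(39.48 + 0.0771) = 0.2777/6.289 = 0.04415.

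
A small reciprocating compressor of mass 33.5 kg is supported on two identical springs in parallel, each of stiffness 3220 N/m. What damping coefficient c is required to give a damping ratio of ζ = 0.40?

372 N·s/m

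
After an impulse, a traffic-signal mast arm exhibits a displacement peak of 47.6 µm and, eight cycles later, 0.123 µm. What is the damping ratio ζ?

0.118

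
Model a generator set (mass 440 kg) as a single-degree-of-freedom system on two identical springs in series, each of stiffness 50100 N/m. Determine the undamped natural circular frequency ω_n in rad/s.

7.55 rad/s

Series springs: 1/k_eq = 2/50100, so k_eq = 50100/2 = 25050 N/m.
ω_n = √(k_eq/m) = √(25050/440) = √56.93 = 7.545 rad/s.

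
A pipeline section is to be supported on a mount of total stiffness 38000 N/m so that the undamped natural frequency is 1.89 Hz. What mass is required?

269 kg

ω_n = 2πf_n = 2π × 1.89 = 11.88 rad/s.
m = k/ω_n² = 38000/11.88² = 38000/141.0 = 269.5 kg.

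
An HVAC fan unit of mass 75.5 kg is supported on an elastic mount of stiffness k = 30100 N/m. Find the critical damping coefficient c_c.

c_c = 2√(k·m) = 2√(30100 × 75.5) = 2 × 1507 = 3015 N·s/m.

3010 N·s/m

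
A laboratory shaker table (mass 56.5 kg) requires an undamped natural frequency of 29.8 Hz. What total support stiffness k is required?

ω_n = 2πf_n = 2π × 29.8 = 187.2 rad/s.
k = m·ω_n² = 56.5 × 187.2² = 56.5 × 35060 = 1981000 N/m.

1980000 N/m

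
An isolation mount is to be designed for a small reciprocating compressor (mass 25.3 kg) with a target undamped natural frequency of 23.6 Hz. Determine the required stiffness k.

556000 N/m

ω_n = 2πf_n = 2π × 23.6 = 148.3 rad/s.
k = m·ω_n² = 25.3 × 148.3² = 25.3 × 21990 = 556300 N/m.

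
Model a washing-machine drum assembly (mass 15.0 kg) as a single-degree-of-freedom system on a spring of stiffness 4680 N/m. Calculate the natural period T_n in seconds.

0.356 s

ω_n = √(k/m) = √(4680/15.0) = √312.0 = 17.66 rad/s.
T_n = 2π/ω_n = 6.283/17.66 = 0.3557 s.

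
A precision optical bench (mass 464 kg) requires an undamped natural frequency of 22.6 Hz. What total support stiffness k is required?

ω_n = 2πf_n = 2π × 22.6 = 142.0 rad/s.
k = m·ω_n² = 464 × 142.0² = 464 × 20160 = 9356000 N/m.

9360000 N/m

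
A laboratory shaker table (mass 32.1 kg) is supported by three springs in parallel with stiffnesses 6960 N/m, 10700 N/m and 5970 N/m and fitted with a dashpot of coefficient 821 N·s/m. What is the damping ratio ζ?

0.471

Parallel springs add: k_eq = 6960 + 10700 + 5970 = 23630 N/m.
ω_n = √(k_eq/m) = √(23630/32.1) = 27.13 rad/s.
Critical damping c_c = 2√(k_eq·m) = 2√(23630 × 32.1) = 1742 N·s/m, so ζ = c/c_c = 821/1742 = 0.4713.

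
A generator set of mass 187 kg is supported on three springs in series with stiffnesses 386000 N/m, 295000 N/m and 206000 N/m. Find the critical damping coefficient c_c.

Series springs: 1/k_eq = 1/386000 + 1/295000 + 1/206000 = 1.083×10^-5, so k_eq = 92290 N/m.
c_c = 2√(k_eq·m) = 2√(92290 × 187) = 2 × 4154 = 8309 N·s/m.

8310 N·s/m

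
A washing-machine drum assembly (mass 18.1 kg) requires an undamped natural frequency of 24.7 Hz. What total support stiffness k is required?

436000 N/m

ω_n = 2πf_n = 2π × 24.7 = 155.2 rad/s.
k = m·ω_n² = 18.1 × 155.2² = 18.1 × 24090 = 435900 N/m.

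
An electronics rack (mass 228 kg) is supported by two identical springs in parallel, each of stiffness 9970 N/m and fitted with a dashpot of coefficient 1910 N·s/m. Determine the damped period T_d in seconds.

Parallel springs add: k_eq = 2 × 9970 = 19940 N/m.
ω_n = √(k_eq/m) = √(19940/228) = 9.352 rad/s.
Critical damping c_c = 2√(k_eq·m) = 2√(19940 × 228) = 4264 N·s/m, so ζ = c/c_c = 1910/4264 = 0.4479.
ω_d = ω_n√(1 − ζ²) = 9.352 × √(1 − 0.201) = 8.361 rad/s.
T_d = 2π/ω_d = 0.7515 s.

0.751 s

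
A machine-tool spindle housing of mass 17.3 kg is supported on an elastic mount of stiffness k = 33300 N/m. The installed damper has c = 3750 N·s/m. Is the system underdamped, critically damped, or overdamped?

overdamped

c_c = 2√(k·m) = 1518 N·s/m; ζ = c/c_c = 3750/1518 = 2.47.
Since ζ > 1 the system is overdamped.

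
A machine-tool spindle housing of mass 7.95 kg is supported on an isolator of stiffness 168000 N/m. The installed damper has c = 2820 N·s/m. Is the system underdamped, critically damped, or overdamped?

overdamped

c_c = 2√(k·m) = 2311 N·s/m; ζ = c/c_c = 2820/2311 = 1.22.
Since ζ > 1 the system is overdamped.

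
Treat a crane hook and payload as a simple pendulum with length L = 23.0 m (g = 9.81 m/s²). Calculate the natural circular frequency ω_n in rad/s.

0.653 rad/s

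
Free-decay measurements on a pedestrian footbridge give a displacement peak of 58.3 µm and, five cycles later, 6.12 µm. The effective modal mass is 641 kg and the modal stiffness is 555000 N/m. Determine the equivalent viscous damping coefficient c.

2700 N·s/m

Logarithmic decrement δ = (1/n)·ln(x₀/x_n) = (1/5)·ln(58.3/6.12) = (1/5)·ln(9.526) = 0.4508.
ζ = δ/√(4π² + δ²) = 0.4508/√(39.48 + 0.203) = 0.4508/6.299 = 0.07156.
c = ζ · 2√(km) = 0.07156 × 2√(555000 × 641) = 0.07156 × 37720 = 2700 N·s/m.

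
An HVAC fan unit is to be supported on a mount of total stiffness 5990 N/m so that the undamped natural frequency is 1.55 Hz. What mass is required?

ω_n = 2πf_n = 2π × 1.55 = 9.739 rad/s.
m = k/ω_n² = 5990/9.739² = 5990/94.85 = 63.15 kg.

63.2 kg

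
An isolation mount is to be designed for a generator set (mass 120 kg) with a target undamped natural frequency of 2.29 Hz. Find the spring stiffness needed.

24800 N/m

ω_n = 2πf_n = 2π × 2.29 = 14.39 rad/s.
k = m·ω_n² = 120 × 14.39² = 120 × 207.0 = 24840 N/m.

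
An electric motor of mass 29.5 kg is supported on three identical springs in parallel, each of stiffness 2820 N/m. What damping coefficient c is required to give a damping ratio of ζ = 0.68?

679 N·s/m

Parallel springs add: k_eq = 3 × 2820 = 8460 N/m.
c_c = 2√(k_eq·m) = 2√(8460 × 29.5) = 999.1 N·s/m.
c = ζ·c_c = 0.68 × 999.1 = 679.4 N·s/m.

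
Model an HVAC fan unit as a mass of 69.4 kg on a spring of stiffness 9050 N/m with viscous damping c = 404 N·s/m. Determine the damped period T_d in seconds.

ω_n = √(k/m) = √(9050/69.4) = 11.42 rad/s.
Critical damping c_c = 2√(k·m) = 2√(9050 × 69.4) = 1585 N·s/m, so ζ = c/c_c = 404/1585 = 0.2549.
ω_d = ω_n√(1 − ζ²) = 11.42 × √(1 − 0.0650) = 11.04 rad/s.
T_d = 2π/ω_d = 0.5690 s.

0.569 s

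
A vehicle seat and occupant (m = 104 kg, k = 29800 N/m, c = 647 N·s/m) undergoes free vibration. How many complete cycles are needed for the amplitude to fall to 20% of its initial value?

ζ = c/(2√(km)) = 647/(2√(29800 × 104)) = 647/3521 = 0.1838.
Logarithmic decrement δ = 2πζ/√(1 − ζ²) = 2π × 0.1838/√(1 − 0.0338) = 1.175.
x_n/x₀ = e^(−nδ) ≤ 0.2; take ln: n ≥ ln(1/0.2)/δ = 1.609/1.175 = 1.370.
So 2 complete cycles are required.

2 cycles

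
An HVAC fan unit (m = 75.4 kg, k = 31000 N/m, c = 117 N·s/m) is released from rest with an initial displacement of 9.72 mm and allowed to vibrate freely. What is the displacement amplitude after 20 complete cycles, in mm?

0.0790 mm

ζ = c/(2√(km)) = 117/(2√(31000 × 75.4)) = 117/3058 = 0.03826.
Logarithmic decrement δ = 2πζ/√(1 − ζ²) = 2π × 0.03826/√(1 − 0.00146) = 0.2406.
After n cycles, x_n/x₀ = e^(−nδ), so x_20 = 9.72 × e^(−20 × 0.2406) = 9.72 × 0.008132 = 0.07905 mm.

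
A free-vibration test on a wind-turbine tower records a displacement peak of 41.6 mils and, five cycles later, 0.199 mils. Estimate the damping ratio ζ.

0.168

Logarithmic decrement δ = (1/n)·ln(x₀/x_n) = (1/5)·ln(41.6/0.199) = (1/5)·ln(209.0) = 1.069.
ζ = δ/√(4π² + δ²) = 1.069/√(39.48 + 1.14) = 1.069/6.373 = 0.1677.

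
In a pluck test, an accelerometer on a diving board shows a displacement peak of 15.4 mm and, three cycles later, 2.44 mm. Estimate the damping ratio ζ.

0.0973

Logarithmic decrement δ = (1/n)·ln(x₀/x_n) = (1/3)·ln(15.4/2.44) = (1/3)·ln(6.311) = 0.6141.
ζ = δ/√(4π² + δ²) = 0.6141/√(39.48 + 0.377) = 0.6141/6.313 = 0.09728.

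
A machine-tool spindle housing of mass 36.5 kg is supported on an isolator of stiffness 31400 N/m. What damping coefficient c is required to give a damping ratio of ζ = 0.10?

214 N·s/m

c_c = 2√(k·m) = 2√(31400 × 36.5) = 2141 N·s/m.
c = ζ·c_c = 0.10 × 2141 = 214.1 N·s/m.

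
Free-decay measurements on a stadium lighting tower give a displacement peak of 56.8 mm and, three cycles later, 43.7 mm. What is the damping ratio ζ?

Logarithmic decrement δ = (1/n)·ln(x₀/x_n) = (1/3)·ln(56.8/43.7) = (1/3)·ln(1.300) = 0.08740.
ζ = δ/√(4π² + δ²) = 0.08740/√(39.48 + 0.00764) = 0.08740/6.284 = 0.01391.

0.0139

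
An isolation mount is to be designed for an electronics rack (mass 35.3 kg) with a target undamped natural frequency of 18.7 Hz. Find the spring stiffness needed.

ω_n = 2πf_n = 2π × 18.7 = 117.5 rad/s.
k = m·ω_n² = 35.3 × 117.5² = 35.3 × 13810 = 487300 N/m.

487000 N/m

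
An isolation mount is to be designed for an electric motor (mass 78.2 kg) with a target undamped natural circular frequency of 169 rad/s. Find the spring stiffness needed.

k = m·ω_n² = 78.2 × 169.0² = 78.2 × 28560 = 2233000 N/m.

2230000 N/m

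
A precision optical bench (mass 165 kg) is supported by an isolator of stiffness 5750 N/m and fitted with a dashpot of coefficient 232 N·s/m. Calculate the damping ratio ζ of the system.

ω_n = √(k/m) = √(5750/165) = 5.903 rad/s.
Critical damping c_c = 2√(k·m) = 2√(5750 × 165) = 1948 N·s/m, so ζ = c/c_c = 232/1948 = 0.1191.

0.119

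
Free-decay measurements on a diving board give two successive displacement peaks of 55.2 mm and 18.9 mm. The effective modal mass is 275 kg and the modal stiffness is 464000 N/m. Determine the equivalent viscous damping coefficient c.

Logarithmic decrement δ = (1/n)·ln(x₀/x_n) = (1/1)·ln(55.2/18.9) = (1/1)·ln(2.921) = 1.072.
ζ = δ/√(4π² + δ²) = 1.072/√(39.48 + 1.15) = 1.072/6.374 = 0.1682.
c = ζ · 2√(km) = 0.1682 × 2√(464000 × 275) = 0.1682 × 22590 = 3799 N·s/m.

3800 N·s/m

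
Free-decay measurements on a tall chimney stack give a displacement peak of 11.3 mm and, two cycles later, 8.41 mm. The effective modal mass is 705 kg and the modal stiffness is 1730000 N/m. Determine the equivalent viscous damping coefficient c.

1640 N·s/m

Logarithmic decrement δ = (1/n)·ln(x₀/x_n) = (1/2)·ln(11.3/8.41) = (1/2)·ln(1.344) = 0.1477.
ζ = δ/√(4π² + δ²) = 0.1477/√(39.48 + 0.0218) = 0.1477/6.285 = 0.02350.
c = ζ · 2√(km) = 0.02350 × 2√(1730000 × 705) = 0.02350 × 69850 = 1641 N·s/m.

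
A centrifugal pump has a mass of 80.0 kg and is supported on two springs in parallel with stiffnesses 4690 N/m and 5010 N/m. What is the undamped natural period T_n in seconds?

Parallel springs add: k_eq = 4690 + 5010 = 9700 N/m.
ω_n = √(k_eq/m) = √(9700/80.0) = √121.2 = 11.01 rad/s.
T_n = 2π/ω_n = 6.283/11.01 = 0.5706 s.

0.571 s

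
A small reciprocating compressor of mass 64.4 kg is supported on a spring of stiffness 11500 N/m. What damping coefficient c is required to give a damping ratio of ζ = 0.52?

c_c = 2√(k·m) = 2√(11500 × 64.4) = 1721 N·s/m.
c = ζ·c_c = 0.52 × 1721 = 895.0 N·s/m.

895 N·s/m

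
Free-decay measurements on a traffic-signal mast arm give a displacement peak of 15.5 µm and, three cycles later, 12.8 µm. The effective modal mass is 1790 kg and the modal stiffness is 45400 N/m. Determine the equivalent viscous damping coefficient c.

183 N·s/m

Logarithmic decrement δ = (1/n)·ln(x₀/x_n) = (1/3)·ln(15.5/12.8) = (1/3)·ln(1.211) = 0.06380.
ζ = δ/√(4π² + δ²) = 0.06380/√(39.48 + 0.00407) = 0.06380/6.284 = 0.01015.
c = ζ · 2√(km) = 0.01015 × 2√(45400 × 1790) = 0.01015 × 18030 = 183.1 N·s/m.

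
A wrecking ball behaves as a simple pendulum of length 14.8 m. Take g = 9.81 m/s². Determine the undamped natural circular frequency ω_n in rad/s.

For a simple pendulum ω_n = √(g/L) = √(9.81/14.8) = √0.6628 = 0.8141 rad/s.

0.814 rad/s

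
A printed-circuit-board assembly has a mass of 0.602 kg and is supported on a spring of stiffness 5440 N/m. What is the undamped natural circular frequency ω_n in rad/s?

95.1 rad/s

ω_n = √(k/m) = √(5440/0.602) = √9037 = 95.06 rad/s.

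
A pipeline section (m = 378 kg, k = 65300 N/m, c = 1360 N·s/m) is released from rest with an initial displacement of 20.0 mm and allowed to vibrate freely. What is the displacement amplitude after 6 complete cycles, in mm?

ζ = c/(2√(km)) = 1360/(2√(65300 × 378)) = 1360/9936 = 0.1369.
Logarithmic decrement δ = 2πζ/√(1 − ζ²) = 2π × 0.1369/√(1 − 0.0187) = 0.8681.
After n cycles, x_n/x₀ = e^(−nδ), so x_6 = 20.0 × e^(−6 × 0.8681) = 20.0 × 0.005468 = 0.1094 mm.

0.109 mm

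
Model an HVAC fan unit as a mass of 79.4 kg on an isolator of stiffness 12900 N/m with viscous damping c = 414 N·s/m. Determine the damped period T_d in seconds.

ω_n = √(k/m) = √(12900/79.4) = 12.75 rad/s.
Critical damping c_c = 2√(k·m) = 2√(12900 × 79.4) = 2024 N·s/m, so ζ = c/c_c = 414/2024 = 0.2045.
ω_d = ω_n√(1 − ζ²) = 12.75 × √(1 − 0.0418) = 12.48 rad/s.
T_d = 2π/ω_d = 0.5036 s.

0.504 s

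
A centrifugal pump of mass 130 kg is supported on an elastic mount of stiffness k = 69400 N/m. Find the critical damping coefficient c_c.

c_c = 2√(k·m) = 2√(69400 × 130) = 2 × 3004 = 6007 N·s/m.

6010 N·s/m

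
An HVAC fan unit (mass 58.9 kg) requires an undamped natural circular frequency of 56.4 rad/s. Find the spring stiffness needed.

k = m·ω_n² = 58.9 × 56.40² = 58.9 × 3181 = 187400 N/m.

187000 N/m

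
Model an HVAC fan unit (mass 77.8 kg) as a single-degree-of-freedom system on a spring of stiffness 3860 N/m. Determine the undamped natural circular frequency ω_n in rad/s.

ω_n = √(k/m) = √(3860/77.8) = √49.61 = 7.044 rad/s.

7.04 rad/s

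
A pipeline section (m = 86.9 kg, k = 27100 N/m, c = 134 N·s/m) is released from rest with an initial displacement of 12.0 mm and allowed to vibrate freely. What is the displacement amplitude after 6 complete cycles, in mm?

ζ = c/(2√(km)) = 134/(2√(27100 × 86.9)) = 134/3069 = 0.04366.
Logarithmic decrement δ = 2πζ/√(1 − ζ²) = 2π × 0.04366/√(1 − 0.00191) = 0.2746.
After n cycles, x_n/x₀ = e^(−nδ), so x_6 = 12.0 × e^(−6 × 0.2746) = 12.0 × 0.1925 = 2.310 mm.

2.31 mm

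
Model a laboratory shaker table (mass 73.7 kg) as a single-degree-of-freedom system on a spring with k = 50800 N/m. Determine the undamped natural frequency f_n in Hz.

4.18 Hz

ω_n = √(k/m) = √(50800/73.7) = √689.3 = 26.25 rad/s.
f_n = ω_n/(2π) = 26.25/6.283 = 4.178 Hz.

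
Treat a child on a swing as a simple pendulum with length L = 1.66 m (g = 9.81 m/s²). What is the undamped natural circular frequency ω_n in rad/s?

2.43 rad/s

For a simple pendulum ω_n = √(g/L) = √(9.81/1.66) = √5.910 = 2.431 rad/s.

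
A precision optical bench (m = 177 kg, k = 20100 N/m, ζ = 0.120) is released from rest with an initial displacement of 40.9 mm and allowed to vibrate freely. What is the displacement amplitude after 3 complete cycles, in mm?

Logarithmic decrement δ = 2πζ/√(1 − ζ²) = 2π × 0.1200/√(1 − 0.0144) = 0.7595.
After n cycles, x_n/x₀ = e^(−nδ), so x_3 = 40.9 × e^(−3 × 0.7595) = 40.9 × 0.1024 = 4.190 mm.

4.19 mm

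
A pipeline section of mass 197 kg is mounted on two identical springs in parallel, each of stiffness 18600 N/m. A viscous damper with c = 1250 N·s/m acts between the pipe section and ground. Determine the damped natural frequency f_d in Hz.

2.13 Hz

Parallel springs add: k_eq = 2 × 18600 = 37200 N/m.
ω_n = √(k_eq/m) = √(37200/197) = 13.74 rad/s.
Critical damping c_c = 2√(k_eq·m) = 2√(37200 × 197) = 5414 N·s/m, so ζ = c/c_c = 1250/5414 = 0.2309.
ω_d = ω_n√(1 − ζ²) = 13.74 × √(1 − 0.0533) = 13.37 rad/s.
f_d = ω_d/(2π) = 2.128 Hz.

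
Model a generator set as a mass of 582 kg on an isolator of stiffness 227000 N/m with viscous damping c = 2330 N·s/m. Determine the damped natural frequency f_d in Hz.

ω_n = √(k/m) = √(227000/582) = 19.75 rad/s.
Critical damping c_c = 2√(k·m) = 2√(227000 × 582) = 22990 N·s/m, so ζ = c/c_c = 2330/22990 = 0.1014.
ω_d = ω_n√(1 − ζ²) = 19.75 × √(1 − 0.0103) = 19.65 rad/s.
f_d = ω_d/(2π) = 3.127 Hz.

3.13 Hz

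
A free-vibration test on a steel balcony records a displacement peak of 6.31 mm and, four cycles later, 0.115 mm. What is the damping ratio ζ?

Logarithmic decrement δ = (1/n)·ln(x₀/x_n) = (1/4)·ln(6.31/0.115) = (1/4)·ln(54.87) = 1.001.
ζ = δ/√(4π² + δ²) = 1.001/√(39.48 + 1.00) = 1.001/6.362 = 0.1574.

0.157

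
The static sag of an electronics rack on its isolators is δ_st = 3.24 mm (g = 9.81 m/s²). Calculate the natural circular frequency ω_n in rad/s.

55.0 rad/s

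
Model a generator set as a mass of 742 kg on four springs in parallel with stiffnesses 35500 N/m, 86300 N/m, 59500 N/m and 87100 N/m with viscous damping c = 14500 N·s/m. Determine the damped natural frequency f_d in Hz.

2.60 Hz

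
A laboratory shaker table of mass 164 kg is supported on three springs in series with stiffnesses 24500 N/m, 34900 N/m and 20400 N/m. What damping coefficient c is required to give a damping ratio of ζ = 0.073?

Series springs: 1/k_eq = 1/24500 + 1/34900 + 1/20400 = 0.0001185, so k_eq = 8440 N/m.
c_c = 2√(k_eq·m) = 2√(8440 × 164) = 2353 N·s/m.
c = ζ·c_c = 0.073 × 2353 = 171.8 N·s/m.

172 N·s/m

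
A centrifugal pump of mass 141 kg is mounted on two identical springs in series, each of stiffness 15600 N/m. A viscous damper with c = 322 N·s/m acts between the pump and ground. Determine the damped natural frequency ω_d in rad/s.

Series springs: 1/k_eq = 2/15600, so k_eq = 15600/2 = 7800 N/m.
ω_n = √(k_eq/m) = √(7800/141) = 7.438 rad/s.
Critical damping c_c = 2√(k_eq·m) = 2√(7800 × 141) = 2097 N·s/m, so ζ = c/c_c = 322/2097 = 0.1535.
ω_d = ω_n√(1 − ζ²) = 7.438 × √(1 − 0.0236) = 7.350 rad/s.

7.35 rad/s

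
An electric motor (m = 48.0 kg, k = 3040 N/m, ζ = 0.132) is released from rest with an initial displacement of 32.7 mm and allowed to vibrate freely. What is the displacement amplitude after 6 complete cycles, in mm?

Logarithmic decrement δ = 2πζ/√(1 − ζ²) = 2π × 0.1320/√(1 − 0.0174) = 0.8367.
After n cycles, x_n/x₀ = e^(−nδ), so x_6 = 32.7 × e^(−6 × 0.8367) = 32.7 × 0.006603 = 0.2159 mm.

0.216 mm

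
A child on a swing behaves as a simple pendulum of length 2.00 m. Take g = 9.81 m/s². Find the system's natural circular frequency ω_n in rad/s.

For a simple pendulum ω_n = √(g/L) = √(9.81/2.00) = √4.905 = 2.215 rad/s.

2.21 rad/s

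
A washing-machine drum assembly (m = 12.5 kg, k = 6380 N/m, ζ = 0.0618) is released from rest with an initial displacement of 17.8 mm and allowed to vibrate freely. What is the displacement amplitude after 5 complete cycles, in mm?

Logarithmic decrement δ = 2πζ/√(1 − ζ²) = 2π × 0.06180/√(1 − 0.00382) = 0.3890.
After n cycles, x_n/x₀ = e^(−nδ), so x_5 = 17.8 × e^(−5 × 0.3890) = 17.8 × 0.1430 = 2.545 mm.

2.54 mm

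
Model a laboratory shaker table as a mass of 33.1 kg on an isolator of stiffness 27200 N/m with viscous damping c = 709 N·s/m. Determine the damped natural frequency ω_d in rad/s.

26.6 rad/s

ω_n = √(k/m) = √(27200/33.1) = 28.67 rad/s.
Critical damping c_c = 2√(k·m) = 2√(27200 × 33.1) = 1898 N·s/m, so ζ = c/c_c = 709/1898 = 0.3736.
ω_d = ω_n√(1 − ζ²) = 28.67 × √(1 − 0.140) = 26.59 rad/s.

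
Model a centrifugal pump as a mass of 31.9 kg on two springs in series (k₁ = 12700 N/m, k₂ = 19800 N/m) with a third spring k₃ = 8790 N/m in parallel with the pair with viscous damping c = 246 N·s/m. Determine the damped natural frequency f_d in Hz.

3.57 Hz

Series pair: k_s = k₁k₂/(k₁+k₂) = (12700)(19800)/(12700 + 19800) = 7737 N/m. In parallel with k₃: k_eq = 7737 + 8790 = 16530 N/m.
ω_n = √(k_eq/m) = √(16530/31.9) = 22.76 rad/s.
Critical damping c_c = 2√(k_eq·m) = 2√(16530 × 31.9) = 1452 N·s/m, so ζ = c/c_c = 246/1452 = 0.1694.
ω_d = ω_n√(1 − ζ²) = 22.76 × √(1 − 0.0287) = 22.43 rad/s.
f_d = ω_d/(2π) = 3.570 Hz.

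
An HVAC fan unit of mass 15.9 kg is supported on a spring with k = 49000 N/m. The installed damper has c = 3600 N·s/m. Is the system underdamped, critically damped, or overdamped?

c_c = 2√(k·m) = 1765 N·s/m; ζ = c/c_c = 3600/1765 = 2.04.
Since ζ > 1 the system is overdamped.

overdamped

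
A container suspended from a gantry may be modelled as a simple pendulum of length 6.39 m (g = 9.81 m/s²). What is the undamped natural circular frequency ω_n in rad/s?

1.24 rad/s

For a simple pendulum ω_n = √(g/L) = √(9.81/6.39) = √1.535 = 1.239 rad/s.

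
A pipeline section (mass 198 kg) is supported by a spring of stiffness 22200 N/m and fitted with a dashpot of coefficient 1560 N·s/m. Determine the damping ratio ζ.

ω_n = √(k/m) = √(22200/198) = 10.59 rad/s.
Critical damping c_c = 2√(k·m) = 2√(22200 × 198) = 4193 N·s/m, so ζ = c/c_c = 1560/4193 = 0.3720.

0.372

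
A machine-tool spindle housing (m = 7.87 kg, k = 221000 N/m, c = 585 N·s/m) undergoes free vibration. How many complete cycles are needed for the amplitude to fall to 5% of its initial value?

ζ = c/(2√(km)) = 585/(2√(221000 × 7.87)) = 585/2638 = 0.2218.
Logarithmic decrement δ = 2πζ/√(1 − ζ²) = 2π × 0.2218/√(1 − 0.0492) = 1.429.
x_n/x₀ = e^(−nδ) ≤ 0.05; take ln: n ≥ ln(1/0.05)/δ = 2.996/1.429 = 2.096.
So 3 complete cycles are required.

3 cycles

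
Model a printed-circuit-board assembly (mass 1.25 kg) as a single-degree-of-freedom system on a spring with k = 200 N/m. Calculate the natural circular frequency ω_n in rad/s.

12.6 rad/s

ω_n = √(k/m) = √(200.0/1.25) = √160.0 = 12.65 rad/s.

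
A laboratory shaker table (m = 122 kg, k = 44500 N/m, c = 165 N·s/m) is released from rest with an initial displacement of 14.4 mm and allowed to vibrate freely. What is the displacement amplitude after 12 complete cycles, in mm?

ζ = c/(2√(km)) = 165/(2√(44500 × 122)) = 165/4660 = 0.03541.
Logarithmic decrement δ = 2πζ/√(1 − ζ²) = 2π × 0.03541/√(1 − 0.00125) = 0.2226.
After n cycles, x_n/x₀ = e^(−nδ), so x_12 = 14.4 × e^(−12 × 0.2226) = 14.4 × 0.06916 = 0.9959 mm.

0.996 mm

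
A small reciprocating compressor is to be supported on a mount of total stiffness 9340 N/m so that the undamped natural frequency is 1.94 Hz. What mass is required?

62.9 kg

ω_n = 2πf_n = 2π × 1.94 = 12.19 rad/s.
m = k/ω_n² = 9340/12.19² = 9340/148.6 = 62.86 kg.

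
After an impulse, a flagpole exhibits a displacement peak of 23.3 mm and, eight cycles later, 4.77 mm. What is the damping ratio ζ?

0.0315

Logarithmic decrement δ = (1/n)·ln(x₀/x_n) = (1/8)·ln(23.3/4.77) = (1/8)·ln(4.885) = 0.1983.
ζ = δ/√(4π² + δ²) = 0.1983/√(39.48 + 0.0393) = 0.1983/6.286 = 0.03154.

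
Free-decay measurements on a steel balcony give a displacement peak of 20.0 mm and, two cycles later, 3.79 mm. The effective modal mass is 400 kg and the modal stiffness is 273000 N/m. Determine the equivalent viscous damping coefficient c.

2740 N·s/m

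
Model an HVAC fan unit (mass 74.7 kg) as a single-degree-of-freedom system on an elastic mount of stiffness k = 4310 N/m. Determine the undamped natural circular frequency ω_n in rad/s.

ω_n = √(k/m) = √(4310/74.7) = √57.70 = 7.596 rad/s.

7.60 rad/s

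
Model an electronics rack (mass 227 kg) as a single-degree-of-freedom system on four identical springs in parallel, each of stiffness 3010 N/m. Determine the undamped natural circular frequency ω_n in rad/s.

Parallel springs add: k_eq = 4 × 3010 = 12040 N/m.
ω_n = √(k_eq/m) = √(12040/227) = √53.04 = 7.283 rad/s.

7.28 rad/s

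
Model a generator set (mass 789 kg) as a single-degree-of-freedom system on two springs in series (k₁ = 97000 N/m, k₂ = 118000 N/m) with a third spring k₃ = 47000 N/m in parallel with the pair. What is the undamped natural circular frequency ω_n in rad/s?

11.3 rad/s

Series pair: k_s = k₁k₂/(k₁+k₂) = (97000)(118000)/(97000 + 118000) = 53240 N/m. In parallel with k₃: k_eq = 53240 + 47000 = 100200 N/m.
ω_n = √(k_eq/m) = √(100200/789) = √127.0 = 11.27 rad/s.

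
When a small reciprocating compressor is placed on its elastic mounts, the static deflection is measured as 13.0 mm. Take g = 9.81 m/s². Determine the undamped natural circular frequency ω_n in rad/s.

ω_n = √(g/δ_st) = √(9.81/0.0130) = √754.6 = 27.47 rad/s.

27.5 rad/s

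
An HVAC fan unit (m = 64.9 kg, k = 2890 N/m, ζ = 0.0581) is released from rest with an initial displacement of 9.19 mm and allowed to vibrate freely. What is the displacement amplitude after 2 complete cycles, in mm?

Logarithmic decrement δ = 2πζ/√(1 − ζ²) = 2π × 0.05810/√(1 − 0.00338) = 0.3657.
After n cycles, x_n/x₀ = e^(−nδ), so x_2 = 9.19 × e^(−2 × 0.3657) = 9.19 × 0.4813 = 4.423 mm.

4.42 mm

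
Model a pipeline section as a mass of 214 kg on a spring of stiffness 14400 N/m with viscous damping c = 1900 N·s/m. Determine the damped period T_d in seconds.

0.911 s

ω_n = √(k/m) = √(14400/214) = 8.203 rad/s.
Critical damping c_c = 2√(k·m) = 2√(14400 × 214) = 3511 N·s/m, so ζ = c/c_c = 1900/3511 = 0.5412.
ω_d = ω_n√(1 − ζ²) = 8.203 × √(1 − 0.293) = 6.898 rad/s.
T_d = 2π/ω_d = 0.9109 s.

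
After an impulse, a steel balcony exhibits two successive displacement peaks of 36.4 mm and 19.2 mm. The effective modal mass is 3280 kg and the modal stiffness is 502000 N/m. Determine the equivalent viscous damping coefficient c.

Logarithmic decrement δ = (1/n)·ln(x₀/x_n) = (1/1)·ln(36.4/19.2) = (1/1)·ln(1.896) = 0.6397.
ζ = δ/√(4π² + δ²) = 0.6397/√(39.48 + 0.409) = 0.6397/6.316 = 0.1013.
c = ζ · 2√(km) = 0.1013 × 2√(502000 × 3280) = 0.1013 × 81160 = 8220 N·s/m.

8220 N·s/m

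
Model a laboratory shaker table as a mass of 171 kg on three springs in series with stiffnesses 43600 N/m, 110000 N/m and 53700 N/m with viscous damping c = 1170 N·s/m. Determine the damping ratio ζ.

0.318

Series springs: 1/k_eq = 1/43600 + 1/110000 + 1/53700 = 5.065×10^-5, so k_eq = 19740 N/m.
ω_n = √(k_eq/m) = √(19740/171) = 10.75 rad/s.
Critical damping c_c = 2√(k_eq·m) = 2√(19740 × 171) = 3675 N·s/m, so ζ = c/c_c = 1170/3675 = 0.3184.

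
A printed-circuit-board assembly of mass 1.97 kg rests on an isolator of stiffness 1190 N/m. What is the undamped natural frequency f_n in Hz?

ω_n = √(k/m) = √(1190/1.97) = √604.1 = 24.58 rad/s.
f_n = ω_n/(2π) = 24.58/6.283 = 3.912 Hz.

3.91 Hz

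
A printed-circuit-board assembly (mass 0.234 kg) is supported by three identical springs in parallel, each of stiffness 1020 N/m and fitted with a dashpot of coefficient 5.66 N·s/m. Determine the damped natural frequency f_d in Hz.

18.1 Hz

Parallel springs add: k_eq = 3 × 1020 = 3060 N/m.
ω_n = √(k_eq/m) = √(3060/0.234) = 114.4 rad/s.
Critical damping c_c = 2√(k_eq·m) = 2√(3060 × 0.234) = 53.52 N·s/m, so ζ = c/c_c = 5.66/53.52 = 0.1058.
ω_d = ω_n√(1 − ζ²) = 114.4 × √(1 − 0.0112) = 113.7 rad/s.
f_d = ω_d/(2π) = 18.10 Hz.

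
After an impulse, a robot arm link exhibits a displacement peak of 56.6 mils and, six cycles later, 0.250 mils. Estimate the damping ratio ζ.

Logarithmic decrement δ = (1/n)·ln(x₀/x_n) = (1/6)·ln(56.6/0.250) = (1/6)·ln(226.4) = 0.9037.
ζ = δ/√(4π² + δ²) = 0.9037/√(39.48 + 0.817) = 0.9037/6.348 = 0.1424.

0.142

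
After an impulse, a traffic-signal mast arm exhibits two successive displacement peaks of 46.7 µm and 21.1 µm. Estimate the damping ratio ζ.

Logarithmic decrement δ = (1/n)·ln(x₀/x_n) = (1/1)·ln(46.7/21.1) = (1/1)·ln(2.213) = 0.7945.
ζ = δ/√(4π² + δ²) = 0.7945/√(39.48 + 0.631) = 0.7945/6.333 = 0.1254.

0.125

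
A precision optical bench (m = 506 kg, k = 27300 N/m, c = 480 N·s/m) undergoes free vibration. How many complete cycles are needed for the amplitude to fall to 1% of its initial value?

ζ = c/(2√(km)) = 480/(2√(27300 × 506)) = 480/7433 = 0.06457.
Logarithmic decrement δ = 2πζ/√(1 − ζ²) = 2π × 0.06457/√(1 − 0.00417) = 0.4066.
x_n/x₀ = e^(−nδ) ≤ 0.01; take ln: n ≥ ln(1/0.01)/δ = 4.605/0.4066 = 11.33.
So 12 complete cycles are required.

12 cycles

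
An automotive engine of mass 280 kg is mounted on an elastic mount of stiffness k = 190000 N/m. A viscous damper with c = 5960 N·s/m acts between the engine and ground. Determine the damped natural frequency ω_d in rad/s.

23.8 rad/s

ω_n = √(k/m) = √(190000/280) = 26.05 rad/s.
Critical damping c_c = 2√(k·m) = 2√(190000 × 280) = 14590 N·s/m, so ζ = c/c_c = 5960/14590 = 0.4086.
ω_d = ω_n√(1 − ζ²) = 26.05 × √(1 − 0.167) = 23.78 rad/s.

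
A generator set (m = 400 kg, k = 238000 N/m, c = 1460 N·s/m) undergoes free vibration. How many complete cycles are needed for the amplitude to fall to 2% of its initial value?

ζ = c/(2√(km)) = 1460/(2√(238000 × 400)) = 1460/19510 = 0.07482.
Logarithmic decrement δ = 2πζ/√(1 − ζ²) = 2π × 0.07482/√(1 − 0.00560) = 0.4714.
x_n/x₀ = e^(−nδ) ≤ 0.02; take ln: n ≥ ln(1/0.02)/δ = 3.912/0.4714 = 8.298.
So 9 complete cycles are required.

9 cycles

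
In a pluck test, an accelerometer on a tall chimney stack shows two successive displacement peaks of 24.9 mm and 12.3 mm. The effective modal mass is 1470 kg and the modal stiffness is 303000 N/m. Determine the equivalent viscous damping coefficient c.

4710 N·s/m

Logarithmic decrement δ = (1/n)·ln(x₀/x_n) = (1/1)·ln(24.9/12.3) = (1/1)·ln(2.024) = 0.7053.
ζ = δ/√(4π² + δ²) = 0.7053/√(39.48 + 0.497) = 0.7053/6.323 = 0.1115.
c = ζ · 2√(km) = 0.1115 × 2√(303000 × 1470) = 0.1115 × 42210 = 4708 N·s/m.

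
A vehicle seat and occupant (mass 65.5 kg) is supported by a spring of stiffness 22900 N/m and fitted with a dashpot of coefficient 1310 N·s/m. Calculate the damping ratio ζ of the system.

0.535

ω_n = √(k/m) = √(22900/65.5) = 18.70 rad/s.
Critical damping c_c = 2√(k·m) = 2√(22900 × 65.5) = 2449 N·s/m, so ζ = c/c_c = 1310/2449 = 0.5348.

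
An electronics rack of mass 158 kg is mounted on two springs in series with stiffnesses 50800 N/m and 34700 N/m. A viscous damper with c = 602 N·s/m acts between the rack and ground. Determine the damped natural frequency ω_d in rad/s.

11.3 rad/s

Series springs: 1/k_eq = 1/50800 + 1/34700 = 4.850×10^-5, so k_eq = 20620 N/m.
ω_n = √(k_eq/m) = √(20620/158) = 11.42 rad/s.
Critical damping c_c = 2√(k_eq·m) = 2√(20620 × 158) = 3610 N·s/m, so ζ = c/c_c = 602/3610 = 0.1668.
ω_d = ω_n√(1 − ζ²) = 11.42 × √(1 − 0.0278) = 11.26 rad/s.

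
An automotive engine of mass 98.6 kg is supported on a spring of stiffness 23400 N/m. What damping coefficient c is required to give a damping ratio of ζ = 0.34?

c_c = 2√(k·m) = 2√(23400 × 98.6) = 3038 N·s/m.
c = ζ·c_c = 0.34 × 3038 = 1033 N·s/m.

1030 N·s/m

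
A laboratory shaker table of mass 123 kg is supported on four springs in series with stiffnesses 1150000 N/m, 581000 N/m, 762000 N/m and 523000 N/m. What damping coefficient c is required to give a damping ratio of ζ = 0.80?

Series springs: 1/k_eq = 1/1150000 + 1/581000 + 1/762000 + 1/523000 = 5.815×10^-6, so k_eq = 172000 N/m.
c_c = 2√(k_eq·m) = 2√(172000 × 123) = 9198 N·s/m.
c = ζ·c_c = 0.80 × 9198 = 7359 N·s/m.

7360 N·s/m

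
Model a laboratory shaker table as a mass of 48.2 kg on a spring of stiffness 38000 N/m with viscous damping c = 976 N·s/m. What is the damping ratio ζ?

0.361

ω_n = √(k/m) = √(38000/48.2) = 28.08 rad/s.
Critical damping c_c = 2√(k·m) = 2√(38000 × 48.2) = 2707 N·s/m, so ζ = c/c_c = 976/2707 = 0.3606.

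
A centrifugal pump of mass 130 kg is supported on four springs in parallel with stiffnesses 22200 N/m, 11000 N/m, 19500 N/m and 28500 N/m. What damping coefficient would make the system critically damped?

6500 N·s/m

Parallel springs add: k_eq = 22200 + 11000 + 19500 + 28500 = 81200 N/m.
c_c = 2√(k_eq·m) = 2√(81200 × 130) = 2 × 3249 = 6498 N·s/m.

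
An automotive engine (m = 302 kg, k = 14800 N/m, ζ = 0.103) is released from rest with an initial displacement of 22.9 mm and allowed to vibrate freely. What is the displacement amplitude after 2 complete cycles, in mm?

Logarithmic decrement δ = 2πζ/√(1 − ζ²) = 2π × 0.1030/√(1 − 0.0106) = 0.6506.
After n cycles, x_n/x₀ = e^(−nδ), so x_2 = 22.9 × e^(−2 × 0.6506) = 22.9 × 0.2722 = 6.233 mm.

6.23 mm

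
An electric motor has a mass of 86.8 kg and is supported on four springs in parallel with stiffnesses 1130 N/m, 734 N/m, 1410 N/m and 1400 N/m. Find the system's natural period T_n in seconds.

Parallel springs add: k_eq = 1130 + 734 + 1410 + 1400 = 4674 N/m.
ω_n = √(k_eq/m) = √(4674/86.8) = √53.85 = 7.338 rad/s.
T_n = 2π/ω_n = 6.283/7.338 = 0.8562 s.

0.856 s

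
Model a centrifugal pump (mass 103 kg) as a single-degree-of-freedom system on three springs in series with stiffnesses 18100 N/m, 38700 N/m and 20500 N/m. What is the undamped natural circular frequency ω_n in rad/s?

8.65 rad/s

Series springs: 1/k_eq = 1/18100 + 1/38700 + 1/20500 = 0.0001299, so k_eq = 7700 N/m.
ω_n = √(k_eq/m) = √(7700/103) = √74.76 = 8.646 rad/s.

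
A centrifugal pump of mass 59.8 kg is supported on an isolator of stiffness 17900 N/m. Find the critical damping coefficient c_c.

2070 N·s/m

c_c = 2√(k·m) = 2√(17900 × 59.8) = 2 × 1035 = 2069 N·s/m.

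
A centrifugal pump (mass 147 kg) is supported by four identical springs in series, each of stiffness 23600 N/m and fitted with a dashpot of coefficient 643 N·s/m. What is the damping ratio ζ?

0.345

Series springs: 1/k_eq = 4/23600, so k_eq = 23600/4 = 5900 N/m.
ω_n = √(k_eq/m) = √(5900/147) = 6.335 rad/s.
Critical damping c_c = 2√(k_eq·m) = 2√(5900 × 147) = 1863 N·s/m, so ζ = c/c_c = 643/1863 = 0.3452.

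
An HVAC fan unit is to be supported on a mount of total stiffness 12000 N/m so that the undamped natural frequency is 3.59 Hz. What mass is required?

23.6 kg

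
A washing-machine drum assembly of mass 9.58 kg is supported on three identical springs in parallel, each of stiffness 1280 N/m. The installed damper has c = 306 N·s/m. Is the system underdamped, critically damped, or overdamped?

underdamped

Parallel springs add: k_eq = 3 × 1280 = 3840 N/m.
c_c = 2√(k_eq·m) = 383.6 N·s/m; ζ = c/c_c = 306/383.6 = 0.798.
Since ζ < 1 the system is underdamped.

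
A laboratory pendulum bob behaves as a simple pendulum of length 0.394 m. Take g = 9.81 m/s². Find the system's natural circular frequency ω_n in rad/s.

For a simple pendulum ω_n = √(g/L) = √(9.81/0.394) = √24.90 = 4.990 rad/s.

4.99 rad/s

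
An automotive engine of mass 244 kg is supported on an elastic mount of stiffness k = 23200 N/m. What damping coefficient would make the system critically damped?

4760 N·s/m

c_c = 2√(k·m) = 2√(23200 × 244) = 2 × 2379 = 4758 N·s/m.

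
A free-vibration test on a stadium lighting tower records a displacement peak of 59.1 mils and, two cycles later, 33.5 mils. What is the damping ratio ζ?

Logarithmic decrement δ = (1/n)·ln(x₀/x_n) = (1/2)·ln(59.1/33.5) = (1/2)·ln(1.764) = 0.2838.
ζ = δ/√(4π² + δ²) = 0.2838/√(39.48 + 0.0806) = 0.2838/6.290 = 0.04513.

0.0451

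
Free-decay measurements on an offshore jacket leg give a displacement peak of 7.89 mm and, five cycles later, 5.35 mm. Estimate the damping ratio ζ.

Logarithmic decrement δ = (1/n)·ln(x₀/x_n) = (1/5)·ln(7.89/5.35) = (1/5)·ln(1.475) = 0.07770.
ζ = δ/√(4π² + δ²) = 0.07770/√(39.48 + 0.00604) = 0.07770/6.284 = 0.01237.

0.0124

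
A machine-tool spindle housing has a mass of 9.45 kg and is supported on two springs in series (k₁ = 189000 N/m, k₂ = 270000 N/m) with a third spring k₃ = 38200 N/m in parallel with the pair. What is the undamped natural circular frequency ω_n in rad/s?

126 rad/s

Series pair: k_s = k₁k₂/(k₁+k₂) = (189000)(270000)/(189000 + 270000) = 111200 N/m. In parallel with k₃: k_eq = 111200 + 38200 = 149400 N/m.
ω_n = √(k_eq/m) = √(149400/9.45) = √15810 = 125.7 rad/s.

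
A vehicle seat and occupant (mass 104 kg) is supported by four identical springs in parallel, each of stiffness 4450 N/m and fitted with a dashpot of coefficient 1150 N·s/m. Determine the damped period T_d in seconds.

0.530 s

Parallel springs add: k_eq = 4 × 4450 = 17800 N/m.
ω_n = √(k_eq/m) = √(17800/104) = 13.08 rad/s.
Critical damping c_c = 2√(k_eq·m) = 2√(17800 × 104) = 2721 N·s/m, so ζ = c/c_c = 1150/2721 = 0.4226.
ω_d = ω_n√(1 − ζ²) = 13.08 × √(1 − 0.179) = 11.86 rad/s.
T_d = 2π/ω_d = 0.5299 s.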